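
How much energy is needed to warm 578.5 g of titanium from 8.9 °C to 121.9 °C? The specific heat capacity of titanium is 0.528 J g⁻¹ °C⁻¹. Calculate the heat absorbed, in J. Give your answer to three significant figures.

q = m c ΔT = 578.5 × 0.528 × (121.9 − 8.9)
q = 578.5 × 0.528 × 113.0 = 34520 J

q = 34500 J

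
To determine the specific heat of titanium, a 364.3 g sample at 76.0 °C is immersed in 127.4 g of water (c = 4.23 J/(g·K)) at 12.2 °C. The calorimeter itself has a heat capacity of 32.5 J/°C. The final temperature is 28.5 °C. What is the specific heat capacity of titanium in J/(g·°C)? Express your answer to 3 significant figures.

q_gained = (127.4 × 4.23 + 32.5) × (28.5 − 12.2) = 9314 J
q_lost = 364.3 × c × (76.0 − 28.5) = 17304.25 c
Set equal: c = 9314 / 17304.25 = 0.538 J/(g·°C)

c = 0.538 J/(g·°C)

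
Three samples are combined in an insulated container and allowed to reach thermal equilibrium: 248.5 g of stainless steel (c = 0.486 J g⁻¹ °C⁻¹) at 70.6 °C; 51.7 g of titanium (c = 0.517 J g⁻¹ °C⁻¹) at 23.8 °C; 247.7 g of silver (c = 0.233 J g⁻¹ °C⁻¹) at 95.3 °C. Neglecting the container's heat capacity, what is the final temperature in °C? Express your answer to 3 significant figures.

T_f = 71.5 °C

Σ mᵢcᵢ(T − Tᵢ) = 0  ⇒  T = Σ mᵢcᵢTᵢ / Σ mᵢcᵢ
Σ mᵢcᵢ = 248.5×0.486 + 51.7×0.517 + 247.7×0.233 = 205.2140
Σ mᵢcᵢTᵢ = 120.771×70.6 + 26.7289×23.8 + 57.7141×95.3 = 14663
T = 14663 / 205.2140 = 71.45 °C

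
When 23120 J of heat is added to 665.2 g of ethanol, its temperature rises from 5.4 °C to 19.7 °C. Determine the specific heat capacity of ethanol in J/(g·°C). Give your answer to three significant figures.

c = 2.43 J/(g·°C)

c = q / (m ΔT) = 23120 / (665.2 × 14.3)
c = 23120 / 9512.36 = 2.43 J/(g·°C)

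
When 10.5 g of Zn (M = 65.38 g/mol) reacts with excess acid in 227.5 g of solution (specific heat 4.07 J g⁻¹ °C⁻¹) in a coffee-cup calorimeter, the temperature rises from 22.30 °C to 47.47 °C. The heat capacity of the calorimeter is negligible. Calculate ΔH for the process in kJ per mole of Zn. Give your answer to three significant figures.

|ΔT| = |47.47 − 22.30| = 25.17 °C
|q_surr| = (227.5 × 4.07) × 25.17 = 925.925 × 25.17 = 23310 J
n(Zn) = 10.5 / 65.38 = 0.1606 mol
Temperature rose, so q_rxn = −|q_surr| = -23.31 kJ
ΔH = q_rxn / n = -145.1 kJ/mol

ΔH = -145 kJ/mol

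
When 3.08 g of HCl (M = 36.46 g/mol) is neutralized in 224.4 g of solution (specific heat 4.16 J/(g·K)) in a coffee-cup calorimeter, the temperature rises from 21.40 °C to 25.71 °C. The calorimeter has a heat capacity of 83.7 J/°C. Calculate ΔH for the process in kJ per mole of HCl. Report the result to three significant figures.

ΔH = -51.9 kJ/mol

|ΔT| = |25.71 − 21.40| = 4.31 °C
|q_surr| = (224.4 × 4.16 + 83.7) × 4.31 = 1017.204 × 4.31 = 4384 J
n(HCl) = 3.08 / 36.46 = 0.08448 mol
Temperature rose, so q_rxn = −|q_surr| = -4.384 kJ
ΔH = q_rxn / n = -51.89 kJ/mol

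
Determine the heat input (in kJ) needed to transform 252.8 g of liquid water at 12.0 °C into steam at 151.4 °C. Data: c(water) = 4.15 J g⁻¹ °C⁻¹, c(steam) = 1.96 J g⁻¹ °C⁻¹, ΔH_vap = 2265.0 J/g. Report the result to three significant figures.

q = 690 kJ

q1 (heat water 12.0→100.0 °C): 252.8 × 4.15 × 88.0 = 92323 J
q2 (vaporize at 100 °C): 252.8 × 2265.0 = 572592 J
q3 (heat steam 100.0→151.4 °C): 252.8 × 1.96 × 51.4 = 25468 J
Total: 92323 + 572592 + 25468 = 690383 J = 690 kJ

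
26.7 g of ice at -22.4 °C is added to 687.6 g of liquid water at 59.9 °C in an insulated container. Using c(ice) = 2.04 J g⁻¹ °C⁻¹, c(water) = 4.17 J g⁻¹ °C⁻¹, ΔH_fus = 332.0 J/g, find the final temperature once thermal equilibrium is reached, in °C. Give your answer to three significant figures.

Heat to bring ice to 0 °C and melt it: q₁ = 26.7×2.04×22.4 + 26.7×332.0 = 10084 J
Heat the water can supply cooling to 0 °C: 687.6×4.17×59.9 = 171751 J > q₁, so all ice melts.
Energy balance: 687.6×4.17×(59.9 − T) = 10084 + 26.7×4.17×(T − 0)
2867.292(59.9 − T) = 10084 + 111.339 T
171751 − 10084 = 2978.631 T
T = 161667 / 2978.631 = 54.28 °C

T_f = 54.3 °C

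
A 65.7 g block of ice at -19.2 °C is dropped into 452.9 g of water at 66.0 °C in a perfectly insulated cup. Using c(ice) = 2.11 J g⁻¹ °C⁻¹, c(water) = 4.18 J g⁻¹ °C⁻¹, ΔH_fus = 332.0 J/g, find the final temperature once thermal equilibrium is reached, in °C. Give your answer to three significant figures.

T_f = 46.3 °C

Heat to bring ice to 0 °C and melt it: q₁ = 65.7×2.11×19.2 + 65.7×332.0 = 24474 J
Heat the water can supply cooling to 0 °C: 452.9×4.18×66.0 = 124946 J > q₁, so all ice melts.
Energy balance: 452.9×4.18×(66.0 − T) = 24474 + 65.7×4.18×(T − 0)
1893.122(66.0 − T) = 24474 + 274.626 T
124946 − 24474 = 2167.748 T
T = 100472 / 2167.748 = 46.349 °C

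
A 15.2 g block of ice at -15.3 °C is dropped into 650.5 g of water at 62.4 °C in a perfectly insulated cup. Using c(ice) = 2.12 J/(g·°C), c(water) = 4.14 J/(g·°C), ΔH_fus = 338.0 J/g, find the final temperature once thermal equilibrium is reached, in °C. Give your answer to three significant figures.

Heat to bring ice to 0 °C and melt it: q₁ = 15.2×2.12×15.3 + 15.2×338.0 = 5630.6 J
Heat the water can supply cooling to 0 °C: 650.5×4.14×62.4 = 168048 J > q₁, so all ice melts.
Energy balance: 650.5×4.14×(62.4 − T) = 5630.6 + 15.2×4.14×(T − 0)
2693.07(62.4 − T) = 5630.6 + 62.928 T
168048 − 5630.6 = 2755.998 T
T = 162417.4 / 2755.998 = 58.93 °C

T_f = 58.9 °C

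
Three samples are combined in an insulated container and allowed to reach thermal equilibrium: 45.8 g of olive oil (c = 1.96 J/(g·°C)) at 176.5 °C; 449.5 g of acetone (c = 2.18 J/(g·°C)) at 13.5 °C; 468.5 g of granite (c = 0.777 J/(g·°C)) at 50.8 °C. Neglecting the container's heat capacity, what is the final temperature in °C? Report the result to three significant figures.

Σ mᵢcᵢ(T − Tᵢ) = 0  ⇒  T = Σ mᵢcᵢTᵢ / Σ mᵢcᵢ
Σ mᵢcᵢ = 45.8×1.96 + 449.5×2.18 + 468.5×0.777 = 1433.7025
Σ mᵢcᵢTᵢ = 89.768×176.5 + 979.91×13.5 + 364.0245×50.8 = 47565
T = 47565 / 1433.7025 = 33.18 °C

T_f = 33.2 °C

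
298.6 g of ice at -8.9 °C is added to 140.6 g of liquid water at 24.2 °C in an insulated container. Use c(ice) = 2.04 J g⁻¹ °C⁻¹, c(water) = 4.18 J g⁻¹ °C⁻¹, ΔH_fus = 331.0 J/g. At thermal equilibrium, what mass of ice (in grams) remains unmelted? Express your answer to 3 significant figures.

m_ice remaining = 272 g

Heat to warm all ice to 0 °C: 298.6×2.04×8.9 = 5421.4 J
Heat released by water cooling to 0 °C: 140.6×4.18×24.2 = 14223 J
14223 J < 5421.4 + 298.6×331.0 = 104258.0 J, so not all ice melts; final T = 0 °C.
Heat left for melting: 14223 − 5421.4 = 8801.6 J
Mass melted = 8801.6 / 331.0 = 26.59 g
Ice remaining = 298.6 − 26.59 = 272.01 g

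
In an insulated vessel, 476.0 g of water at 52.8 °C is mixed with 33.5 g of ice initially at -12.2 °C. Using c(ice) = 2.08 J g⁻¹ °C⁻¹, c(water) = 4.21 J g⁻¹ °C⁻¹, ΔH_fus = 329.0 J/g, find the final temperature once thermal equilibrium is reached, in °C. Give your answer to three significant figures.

Heat to bring ice to 0 °C and melt it: q₁ = 33.5×2.08×12.2 + 33.5×329.0 = 11872 J
Heat the water can supply cooling to 0 °C: 476.0×4.21×52.8 = 105809 J > q₁, so all ice melts.
Energy balance: 476.0×4.21×(52.8 − T) = 11872 + 33.5×4.21×(T − 0)
2003.96(52.8 − T) = 11872 + 141.035 T
105809 − 11872 = 2144.995 T
T = 93937 / 2144.995 = 43.79 °C

T_f = 43.8 °C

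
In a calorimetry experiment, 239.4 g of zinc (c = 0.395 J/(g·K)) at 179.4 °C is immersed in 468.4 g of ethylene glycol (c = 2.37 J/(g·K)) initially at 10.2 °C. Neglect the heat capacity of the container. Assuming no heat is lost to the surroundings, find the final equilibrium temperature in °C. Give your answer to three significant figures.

T_f = 23.5 °C

Heat lost by zinc = heat gained by ethylene glycol.
(239.4)(0.395)(179.4 − T) = (468.4)(2.37)(T − 10.2)
94.563 (179.4 − T) = 1110.108 (T − 10.2)
16965 − 94.563 T = 1110.108 T − 11323
28288 = 1204.671 T
T = 23.48 °C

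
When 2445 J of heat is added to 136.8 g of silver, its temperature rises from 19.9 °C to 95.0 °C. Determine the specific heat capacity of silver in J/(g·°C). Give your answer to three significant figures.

c = 0.238 J/(g·°C)

c = q / (m ΔT) = 2445 / (136.8 × 75.1)
c = 2445 / 10273.68 = 0.238 J/(g·°C)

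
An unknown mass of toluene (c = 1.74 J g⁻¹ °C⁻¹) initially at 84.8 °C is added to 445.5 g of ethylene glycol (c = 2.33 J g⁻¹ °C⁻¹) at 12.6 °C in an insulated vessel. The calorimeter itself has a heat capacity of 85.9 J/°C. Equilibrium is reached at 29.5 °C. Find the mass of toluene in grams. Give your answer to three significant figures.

q_gained = (445.5 × 2.33 + 85.9) × (29.5 − 12.6) = 18990 J
q_lost = m × 1.74 × (84.8 − 29.5) = 96.222 m
m = 18990 / 96.222 = 197 g

m = 197 g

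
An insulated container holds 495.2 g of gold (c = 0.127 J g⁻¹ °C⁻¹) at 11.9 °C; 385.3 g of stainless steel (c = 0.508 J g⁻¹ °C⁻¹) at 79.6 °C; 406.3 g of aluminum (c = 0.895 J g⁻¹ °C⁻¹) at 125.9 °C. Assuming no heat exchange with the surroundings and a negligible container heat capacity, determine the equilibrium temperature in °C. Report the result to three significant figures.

Σ mᵢcᵢ(T − Tᵢ) = 0  ⇒  T = Σ mᵢcᵢTᵢ / Σ mᵢcᵢ
Σ mᵢcᵢ = 495.2×0.127 + 385.3×0.508 + 406.3×0.895 = 622.2613
Σ mᵢcᵢTᵢ = 62.8904×11.9 + 195.7324×79.6 + 363.6385×125.9 = 62111
T = 62111 / 622.2613 = 99.81 °C

T_f = 99.8 °C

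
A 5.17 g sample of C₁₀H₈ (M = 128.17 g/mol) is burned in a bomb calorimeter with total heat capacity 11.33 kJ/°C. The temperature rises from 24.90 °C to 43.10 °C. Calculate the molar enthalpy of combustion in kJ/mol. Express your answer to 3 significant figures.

ΔH = -5110 kJ/mol

ΔT = 43.10 − 24.90 = 18.20 °C
q_cal = C_cal × ΔT = 11.33 × 18.20 = 206.206 kJ
n = 5.17 / 128.17 = 0.04034 mol
q_rxn = −q_cal = -206.206 kJ
ΔH = -206.206 / 0.04034 = -5112 kJ/mol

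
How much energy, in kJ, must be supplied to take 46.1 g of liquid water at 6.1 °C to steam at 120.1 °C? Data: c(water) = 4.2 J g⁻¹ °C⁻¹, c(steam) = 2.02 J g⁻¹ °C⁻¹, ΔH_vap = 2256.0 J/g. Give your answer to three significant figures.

q1 (heat water 6.1→100.0 °C): 46.1 × 4.2 × 93.9 = 18181 J
q2 (vaporize at 100 °C): 46.1 × 2256.0 = 104002 J
q3 (heat steam 100.0→120.1 °C): 46.1 × 2.02 × 20.1 = 1872 J
Total: 18181 + 104002 + 1872 = 124055 J = 124 kJ

q = 124 kJ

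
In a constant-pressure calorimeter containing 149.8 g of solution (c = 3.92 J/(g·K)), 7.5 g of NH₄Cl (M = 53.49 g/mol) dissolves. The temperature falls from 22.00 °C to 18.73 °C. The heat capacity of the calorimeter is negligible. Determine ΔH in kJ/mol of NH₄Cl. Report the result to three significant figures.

|ΔT| = |18.73 − 22.00| = 3.27 °C
|q_surr| = (149.8 × 3.92) × 3.27 = 587.216 × 3.27 = 1920 J
n(NH₄Cl) = 7.5 / 53.49 = 0.1402 mol
Temperature fell, so q_rxn = +|q_surr| = 1.920 kJ
ΔH = q_rxn / n = 13.69 kJ/mol

ΔH = 13.7 kJ/mol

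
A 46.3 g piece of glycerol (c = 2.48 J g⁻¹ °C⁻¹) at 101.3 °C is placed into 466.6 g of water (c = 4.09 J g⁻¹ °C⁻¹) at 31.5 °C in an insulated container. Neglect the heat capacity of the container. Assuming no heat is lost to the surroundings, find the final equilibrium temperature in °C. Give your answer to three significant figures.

Heat lost by glycerol = heat gained by water.
(46.3)(2.48)(101.3 − T) = (466.6)(4.09)(T − 31.5)
114.824 (101.3 − T) = 1908.394 (T − 31.5)
11632 − 114.824 T = 1908.394 T − 60114
71746 = 2023.218 T
T = 35.46 °C

T_f = 35.5 °C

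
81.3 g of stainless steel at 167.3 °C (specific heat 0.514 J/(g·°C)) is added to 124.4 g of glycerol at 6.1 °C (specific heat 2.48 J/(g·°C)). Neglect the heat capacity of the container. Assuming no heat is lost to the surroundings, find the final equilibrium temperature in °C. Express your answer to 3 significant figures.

Heat lost by stainless steel = heat gained by glycerol.
(81.3)(0.514)(167.3 − T) = (124.4)(2.48)(T − 6.1)
41.7882 (167.3 − T) = 308.512 (T − 6.1)
6991.2 − 41.7882 T = 308.512 T − 1881.9
8873.1 = 350.3002 T
T = 25.33 °C

T_f = 25.3 °C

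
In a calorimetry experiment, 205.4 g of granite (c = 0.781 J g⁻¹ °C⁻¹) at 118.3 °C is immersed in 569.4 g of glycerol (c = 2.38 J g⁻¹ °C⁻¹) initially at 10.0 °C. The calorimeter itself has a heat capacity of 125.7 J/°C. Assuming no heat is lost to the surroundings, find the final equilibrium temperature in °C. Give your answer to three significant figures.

T_f = 20.6 °C

Heat lost by granite = heat gained by glycerol + calorimeter.
(205.4)(0.781)(118.3 − T) = [(569.4)(2.38) + 125.7](T − 10.0)
160.4174 (118.3 − T) = 1480.872 (T − 10.0)
18977 − 160.4174 T = 1480.872 T − 14809
33786 = 1641.2894 T
T = 20.59 °C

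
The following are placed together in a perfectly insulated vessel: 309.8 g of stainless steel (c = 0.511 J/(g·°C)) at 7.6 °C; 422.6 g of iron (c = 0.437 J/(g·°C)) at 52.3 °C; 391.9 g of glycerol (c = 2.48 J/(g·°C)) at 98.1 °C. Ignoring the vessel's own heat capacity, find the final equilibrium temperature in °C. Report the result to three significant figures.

Σ mᵢcᵢ(T − Tᵢ) = 0  ⇒  T = Σ mᵢcᵢTᵢ / Σ mᵢcᵢ
Σ mᵢcᵢ = 309.8×0.511 + 422.6×0.437 + 391.9×2.48 = 1314.8960
Σ mᵢcᵢTᵢ = 158.3078×7.6 + 184.6762×52.3 + 971.912×98.1 = 106210
T = 106210 / 1314.8960 = 80.77 °C

T_f = 80.8 °C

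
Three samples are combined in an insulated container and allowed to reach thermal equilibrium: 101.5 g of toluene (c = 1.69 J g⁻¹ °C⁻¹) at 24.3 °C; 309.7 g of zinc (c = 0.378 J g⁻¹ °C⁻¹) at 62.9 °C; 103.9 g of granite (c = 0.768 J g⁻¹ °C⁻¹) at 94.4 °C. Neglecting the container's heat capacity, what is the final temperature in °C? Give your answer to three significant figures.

Σ mᵢcᵢ(T − Tᵢ) = 0  ⇒  T = Σ mᵢcᵢTᵢ / Σ mᵢcᵢ
Σ mᵢcᵢ = 101.5×1.69 + 309.7×0.378 + 103.9×0.768 = 368.3968
Σ mᵢcᵢTᵢ = 171.535×24.3 + 117.0666×62.9 + 79.7952×94.4 = 19064
T = 19064 / 368.3968 = 51.749 °C

T_f = 51.7 °C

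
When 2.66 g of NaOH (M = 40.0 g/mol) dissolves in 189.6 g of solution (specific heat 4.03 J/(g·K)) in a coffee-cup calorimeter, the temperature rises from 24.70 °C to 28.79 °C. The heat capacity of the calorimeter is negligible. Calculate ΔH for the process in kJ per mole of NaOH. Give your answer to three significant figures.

|ΔT| = |28.79 − 24.70| = 4.09 °C
|q_surr| = (189.6 × 4.03) × 4.09 = 764.088 × 4.09 = 3125 J
n(NaOH) = 2.66 / 40.0 = 0.06650 mol
Temperature rose, so q_rxn = −|q_surr| = -3.125 kJ
ΔH = q_rxn / n = -46.99 kJ/mol

ΔH = -47.0 kJ/mol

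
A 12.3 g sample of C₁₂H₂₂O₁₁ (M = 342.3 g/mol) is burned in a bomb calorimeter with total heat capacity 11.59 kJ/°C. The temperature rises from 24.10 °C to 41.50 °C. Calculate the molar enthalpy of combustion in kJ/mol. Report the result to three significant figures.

ΔT = 41.50 − 24.10 = 17.40 °C
q_cal = C_cal × ΔT = 11.59 × 17.40 = 201.666 kJ
n = 12.3 / 342.3 = 0.03593 mol
q_rxn = −q_cal = -201.666 kJ
ΔH = -201.666 / 0.03593 = -5613 kJ/mol

ΔH = -5610 kJ/mol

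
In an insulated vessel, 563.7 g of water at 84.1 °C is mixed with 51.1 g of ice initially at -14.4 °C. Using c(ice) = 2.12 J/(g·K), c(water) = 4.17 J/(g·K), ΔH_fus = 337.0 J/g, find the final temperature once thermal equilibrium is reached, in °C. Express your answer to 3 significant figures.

T_f = 69.8 °C

Heat to bring ice to 0 °C and melt it: q₁ = 51.1×2.12×14.4 + 51.1×337.0 = 18781 J
Heat the water can supply cooling to 0 °C: 563.7×4.17×84.1 = 197688 J > q₁, so all ice melts.
Energy balance: 563.7×4.17×(84.1 − T) = 18781 + 51.1×4.17×(T − 0)
2350.629(84.1 − T) = 18781 + 213.087 T
197688 − 18781 = 2563.716 T
T = 178907 / 2563.716 = 69.78 °C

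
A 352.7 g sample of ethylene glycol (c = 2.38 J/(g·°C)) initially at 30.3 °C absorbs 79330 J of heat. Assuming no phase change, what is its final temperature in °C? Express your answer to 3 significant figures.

T_f = 125 °C

ΔT = q / (m c) = 79330 / (352.7 × 2.38) = 94.51 °C
T_f = 30.3 + 94.51 = 124.81 °C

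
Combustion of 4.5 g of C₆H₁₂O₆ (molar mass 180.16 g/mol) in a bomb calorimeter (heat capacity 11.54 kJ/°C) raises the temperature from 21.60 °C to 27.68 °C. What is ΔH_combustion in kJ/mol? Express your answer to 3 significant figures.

ΔH = -2810 kJ/mol

ΔT = 27.68 − 21.60 = 6.08 °C
q_cal = C_cal × ΔT = 11.54 × 6.08 = 70.1632 kJ
n = 4.5 / 180.16 = 0.02498 mol
q_rxn = −q_cal = -70.1632 kJ
ΔH = -70.1632 / 0.02498 = -2809 kJ/mol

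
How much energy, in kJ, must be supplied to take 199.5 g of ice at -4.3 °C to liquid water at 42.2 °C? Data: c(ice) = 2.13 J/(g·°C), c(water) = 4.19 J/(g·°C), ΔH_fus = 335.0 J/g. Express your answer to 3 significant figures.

q1 (heat ice -4.3→0.0 °C): 199.5 × 2.13 × 4.3 = 1827 J
q2 (melt at 0 °C): 199.5 × 335.0 = 66833 J
q3 (heat water 0.0→42.2 °C): 199.5 × 4.19 × 42.2 = 35275 J
Total: 1827 + 66833 + 35275 = 103935 J = 104 kJ

q = 104 kJ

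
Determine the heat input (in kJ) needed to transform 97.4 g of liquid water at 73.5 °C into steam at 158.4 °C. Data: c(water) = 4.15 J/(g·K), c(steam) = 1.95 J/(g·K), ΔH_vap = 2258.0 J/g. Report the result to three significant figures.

q1 (heat water 73.5→100.0 °C): 97.4 × 4.15 × 26.5 = 10712 J
q2 (vaporize at 100 °C): 97.4 × 2258.0 = 219929 J
q3 (heat steam 100.0→158.4 °C): 97.4 × 1.95 × 58.4 = 11092 J
Total: 10712 + 219929 + 11092 = 241733 J = 242 kJ

q = 242 kJ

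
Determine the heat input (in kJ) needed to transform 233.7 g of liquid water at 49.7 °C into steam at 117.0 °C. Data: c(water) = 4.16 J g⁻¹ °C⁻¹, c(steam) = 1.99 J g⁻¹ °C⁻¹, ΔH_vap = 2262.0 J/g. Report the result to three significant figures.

q1 (heat water 49.7→100.0 °C): 233.7 × 4.16 × 50.3 = 48901 J
q2 (vaporize at 100 °C): 233.7 × 2262.0 = 528629 J
q3 (heat steam 100.0→117.0 °C): 233.7 × 1.99 × 17.0 = 7906 J
Total: 48901 + 528629 + 7906 = 585436 J = 585 kJ

q = 585 kJ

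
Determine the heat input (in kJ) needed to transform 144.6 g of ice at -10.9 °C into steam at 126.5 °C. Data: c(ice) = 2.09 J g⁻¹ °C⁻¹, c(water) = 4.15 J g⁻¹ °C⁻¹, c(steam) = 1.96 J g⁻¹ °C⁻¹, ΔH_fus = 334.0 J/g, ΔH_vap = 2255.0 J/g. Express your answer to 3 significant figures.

q = 445 kJ

q1 (heat ice -10.9→0.0 °C): 144.6 × 2.09 × 10.9 = 3294 J
q2 (melt at 0 °C): 144.6 × 334.0 = 48296 J
q3 (heat water 0.0→100.0 °C): 144.6 × 4.15 × 100.0 = 60009 J
q4 (vaporize at 100 °C): 144.6 × 2255.0 = 326073 J
q5 (heat steam 100.0→126.5 °C): 144.6 × 1.96 × 26.5 = 7511 J
Total: 3294 + 48296 + 60009 + 326073 + 7511 = 445183 J = 445 kJ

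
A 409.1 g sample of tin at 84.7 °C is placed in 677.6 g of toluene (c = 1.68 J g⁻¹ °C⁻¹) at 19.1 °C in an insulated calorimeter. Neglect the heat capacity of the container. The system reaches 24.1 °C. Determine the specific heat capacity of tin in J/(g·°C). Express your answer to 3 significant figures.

c = 0.230 J/(g·°C)

q_gained = (677.6 × 1.68) × (24.1 − 19.1) = 5692 J
q_lost = 409.1 × c × (84.7 − 24.1) = 24791.46 c
Set equal: c = 5692 / 24791.46 = 0.230 J/(g·°C)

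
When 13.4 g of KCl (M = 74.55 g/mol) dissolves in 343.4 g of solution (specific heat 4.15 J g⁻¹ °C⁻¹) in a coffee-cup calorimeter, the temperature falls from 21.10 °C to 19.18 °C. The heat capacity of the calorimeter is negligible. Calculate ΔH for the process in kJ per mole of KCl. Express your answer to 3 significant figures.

|ΔT| = |19.18 − 21.10| = 1.92 °C
|q_surr| = (343.4 × 4.15) × 1.92 = 1425.11 × 1.92 = 2736 J
n(KCl) = 13.4 / 74.55 = 0.1797 mol
Temperature fell, so q_rxn = +|q_surr| = 2.736 kJ
ΔH = q_rxn / n = 15.23 kJ/mol

ΔH = 15.2 kJ/mol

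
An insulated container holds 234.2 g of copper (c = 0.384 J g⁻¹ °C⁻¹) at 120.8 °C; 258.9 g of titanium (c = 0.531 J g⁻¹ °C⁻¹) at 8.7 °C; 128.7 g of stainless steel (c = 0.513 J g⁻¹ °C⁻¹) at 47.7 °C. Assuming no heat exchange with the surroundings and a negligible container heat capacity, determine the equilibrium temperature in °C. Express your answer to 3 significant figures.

Σ mᵢcᵢ(T − Tᵢ) = 0  ⇒  T = Σ mᵢcᵢTᵢ / Σ mᵢcᵢ
Σ mᵢcᵢ = 234.2×0.384 + 258.9×0.531 + 128.7×0.513 = 293.4318
Σ mᵢcᵢTᵢ = 89.9328×120.8 + 137.4759×8.7 + 66.0231×47.7 = 15209
T = 15209 / 293.4318 = 51.83 °C

T_f = 51.8 °C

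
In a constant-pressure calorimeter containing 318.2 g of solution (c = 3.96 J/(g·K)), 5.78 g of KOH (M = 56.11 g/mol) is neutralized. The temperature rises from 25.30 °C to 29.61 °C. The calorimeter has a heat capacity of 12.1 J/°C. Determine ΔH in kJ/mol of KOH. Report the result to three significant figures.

ΔH = -53.2 kJ/mol

|ΔT| = |29.61 − 25.30| = 4.31 °C
|q_surr| = (318.2 × 3.96 + 12.1) × 4.31 = 1272.172 × 4.31 = 5483 J
n(KOH) = 5.78 / 56.11 = 0.1030 mol
Temperature rose, so q_rxn = −|q_surr| = -5.483 kJ
ΔH = q_rxn / n = -53.23 kJ/mol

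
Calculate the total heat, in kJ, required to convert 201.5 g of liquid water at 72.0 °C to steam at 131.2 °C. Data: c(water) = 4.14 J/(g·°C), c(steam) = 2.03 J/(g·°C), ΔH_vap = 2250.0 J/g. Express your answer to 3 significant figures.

q1 (heat water 72.0→100.0 °C): 201.5 × 4.14 × 28.0 = 23358 J
q2 (vaporize at 100 °C): 201.5 × 2250.0 = 453375 J
q3 (heat steam 100.0→131.2 °C): 201.5 × 2.03 × 31.2 = 12762 J
Total: 23358 + 453375 + 12762 = 489495 J = 489 kJ

q = 489 kJ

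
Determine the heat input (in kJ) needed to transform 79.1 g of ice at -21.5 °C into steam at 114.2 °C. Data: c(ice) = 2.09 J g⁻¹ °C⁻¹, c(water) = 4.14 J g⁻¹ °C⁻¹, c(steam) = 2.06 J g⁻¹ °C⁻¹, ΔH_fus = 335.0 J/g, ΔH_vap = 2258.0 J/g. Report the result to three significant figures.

q = 244 kJ

q1 (heat ice -21.5→0.0 °C): 79.1 × 2.09 × 21.5 = 3554 J
q2 (melt at 0 °C): 79.1 × 335.0 = 26499 J
q3 (heat water 0.0→100.0 °C): 79.1 × 4.14 × 100.0 = 32747 J
q4 (vaporize at 100 °C): 79.1 × 2258.0 = 178608 J
q5 (heat steam 100.0→114.2 °C): 79.1 × 2.06 × 14.2 = 2314 J
Total: 3554 + 26499 + 32747 + 178608 + 2314 = 243722 J = 244 kJ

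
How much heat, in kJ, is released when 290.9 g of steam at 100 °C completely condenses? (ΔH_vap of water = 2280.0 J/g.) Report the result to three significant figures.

q = 663 kJ

q = m × ΔH_vap = 290.9 × 2280.0 = 663300 J = 663 kJ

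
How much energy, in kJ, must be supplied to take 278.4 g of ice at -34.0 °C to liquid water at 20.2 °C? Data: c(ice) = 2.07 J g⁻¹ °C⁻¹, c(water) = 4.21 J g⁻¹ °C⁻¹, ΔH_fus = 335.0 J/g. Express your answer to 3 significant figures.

q = 137 kJ

q1 (heat ice -34.0→0.0 °C): 278.4 × 2.07 × 34.0 = 19594 J
q2 (melt at 0 °C): 278.4 × 335.0 = 93264 J
q3 (heat water 0.0→20.2 °C): 278.4 × 4.21 × 20.2 = 23676 J
Total: 19594 + 93264 + 23676 = 136534 J = 137 kJ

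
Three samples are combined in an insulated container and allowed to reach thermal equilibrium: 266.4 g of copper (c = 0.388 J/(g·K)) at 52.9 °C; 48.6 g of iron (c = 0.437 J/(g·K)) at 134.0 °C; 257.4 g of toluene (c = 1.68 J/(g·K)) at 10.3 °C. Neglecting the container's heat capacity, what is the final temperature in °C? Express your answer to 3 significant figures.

T_f = 22.9 °C

Σ mᵢcᵢ(T − Tᵢ) = 0  ⇒  T = Σ mᵢcᵢTᵢ / Σ mᵢcᵢ
Σ mᵢcᵢ = 266.4×0.388 + 48.6×0.437 + 257.4×1.68 = 557.0334
Σ mᵢcᵢTᵢ = 103.3632×52.9 + 21.2382×134.0 + 432.432×10.3 = 12768
T = 12768 / 557.0334 = 22.92 °C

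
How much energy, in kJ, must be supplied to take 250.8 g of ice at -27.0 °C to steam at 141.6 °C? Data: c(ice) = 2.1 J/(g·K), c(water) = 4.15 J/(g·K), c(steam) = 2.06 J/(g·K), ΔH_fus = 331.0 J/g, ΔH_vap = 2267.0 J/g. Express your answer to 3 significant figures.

q = 791 kJ

q1 (heat ice -27.0→0.0 °C): 250.8 × 2.1 × 27.0 = 14220 J
q2 (melt at 0 °C): 250.8 × 331.0 = 83015 J
q3 (heat water 0.0→100.0 °C): 250.8 × 4.15 × 100.0 = 104082 J
q4 (vaporize at 100 °C): 250.8 × 2267.0 = 568564 J
q5 (heat steam 100.0→141.6 °C): 250.8 × 2.06 × 41.6 = 21493 J
Total: 14220 + 83015 + 104082 + 568564 + 21493 = 791374 J = 791 kJ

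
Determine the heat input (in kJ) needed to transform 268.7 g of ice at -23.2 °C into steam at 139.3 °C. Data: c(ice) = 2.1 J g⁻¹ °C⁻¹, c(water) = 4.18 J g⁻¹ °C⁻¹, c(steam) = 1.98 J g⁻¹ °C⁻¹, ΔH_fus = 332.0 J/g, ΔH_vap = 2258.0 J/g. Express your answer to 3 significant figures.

q = 842 kJ

q1 (heat ice -23.2→0.0 °C): 268.7 × 2.1 × 23.2 = 13091 J
q2 (melt at 0 °C): 268.7 × 332.0 = 89208 J
q3 (heat water 0.0→100.0 °C): 268.7 × 4.18 × 100.0 = 112317 J
q4 (vaporize at 100 °C): 268.7 × 2258.0 = 606725 J
q5 (heat steam 100.0→139.3 °C): 268.7 × 1.98 × 39.3 = 20909 J
Total: 13091 + 89208 + 112317 + 606725 + 20909 = 842250 J = 842 kJ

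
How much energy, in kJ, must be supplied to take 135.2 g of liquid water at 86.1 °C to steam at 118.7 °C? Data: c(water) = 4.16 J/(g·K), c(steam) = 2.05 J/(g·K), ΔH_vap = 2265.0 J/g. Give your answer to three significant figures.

q = 319 kJ

q1 (heat water 86.1→100.0 °C): 135.2 × 4.16 × 13.9 = 7818 J
q2 (vaporize at 100 °C): 135.2 × 2265.0 = 306228 J
q3 (heat steam 100.0→118.7 °C): 135.2 × 2.05 × 18.7 = 5183 J
Total: 7818 + 306228 + 5183 = 319229 J = 319 kJ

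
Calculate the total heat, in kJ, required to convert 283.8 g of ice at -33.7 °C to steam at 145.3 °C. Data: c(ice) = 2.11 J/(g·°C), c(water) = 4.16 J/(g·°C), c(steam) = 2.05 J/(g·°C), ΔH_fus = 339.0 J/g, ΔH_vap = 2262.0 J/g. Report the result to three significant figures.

q1 (heat ice -33.7→0.0 °C): 283.8 × 2.11 × 33.7 = 20180 J
q2 (melt at 0 °C): 283.8 × 339.0 = 96208 J
q3 (heat water 0.0→100.0 °C): 283.8 × 4.16 × 100.0 = 118061 J
q4 (vaporize at 100 °C): 283.8 × 2262.0 = 641956 J
q5 (heat steam 100.0→145.3 °C): 283.8 × 2.05 × 45.3 = 26355 J
Total: 20180 + 96208 + 118061 + 641956 + 26355 = 902760 J = 903 kJ

q = 903 kJ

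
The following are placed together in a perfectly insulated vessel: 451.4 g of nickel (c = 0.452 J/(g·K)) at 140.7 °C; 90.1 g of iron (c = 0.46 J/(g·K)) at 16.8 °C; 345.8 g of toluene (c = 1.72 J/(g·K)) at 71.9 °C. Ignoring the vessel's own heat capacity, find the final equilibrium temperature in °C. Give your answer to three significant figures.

T_f = 85.9 °C

Σ mᵢcᵢ(T − Tᵢ) = 0  ⇒  T = Σ mᵢcᵢTᵢ / Σ mᵢcᵢ
Σ mᵢcᵢ = 451.4×0.452 + 90.1×0.46 + 345.8×1.72 = 840.2548
Σ mᵢcᵢTᵢ = 204.0328×140.7 + 41.446×16.8 + 594.776×71.9 = 72168
T = 72168 / 840.2548 = 85.89 °C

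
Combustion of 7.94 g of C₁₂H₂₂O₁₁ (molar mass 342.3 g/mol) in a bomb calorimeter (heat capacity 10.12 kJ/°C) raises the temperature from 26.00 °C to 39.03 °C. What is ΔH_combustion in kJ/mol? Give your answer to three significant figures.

ΔT = 39.03 − 26.00 = 13.03 °C
q_cal = C_cal × ΔT = 10.12 × 13.03 = 131.8636 kJ
n = 7.94 / 342.3 = 0.02320 mol
q_rxn = −q_cal = -131.8636 kJ
ΔH = -131.8636 / 0.02320 = -5684 kJ/mol

ΔH = -5680 kJ/mol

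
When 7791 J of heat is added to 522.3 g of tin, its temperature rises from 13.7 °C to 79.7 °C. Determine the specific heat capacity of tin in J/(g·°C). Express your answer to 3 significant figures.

c = 0.226 J/(g·°C)

c = q / (m ΔT) = 7791 / (522.3 × 66.0)
c = 7791 / 34471.8 = 0.226 J/(g·°C)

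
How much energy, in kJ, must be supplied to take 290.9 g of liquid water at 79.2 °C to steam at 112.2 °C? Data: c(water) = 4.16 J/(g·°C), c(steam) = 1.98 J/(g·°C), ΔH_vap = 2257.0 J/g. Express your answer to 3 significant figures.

q1 (heat water 79.2→100.0 °C): 290.9 × 4.16 × 20.8 = 25171 J
q2 (vaporize at 100 °C): 290.9 × 2257.0 = 656561 J
q3 (heat steam 100.0→112.2 °C): 290.9 × 1.98 × 12.2 = 7027 J
Total: 25171 + 656561 + 7027 = 688759 J = 689 kJ

q = 689 kJ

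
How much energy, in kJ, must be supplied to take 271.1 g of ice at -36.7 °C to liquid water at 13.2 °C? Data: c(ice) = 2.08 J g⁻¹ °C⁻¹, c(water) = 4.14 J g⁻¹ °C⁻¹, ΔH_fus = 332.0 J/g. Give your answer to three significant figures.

q1 (heat ice -36.7→0.0 °C): 271.1 × 2.08 × 36.7 = 20695 J
q2 (melt at 0 °C): 271.1 × 332.0 = 90005 J
q3 (heat water 0.0→13.2 °C): 271.1 × 4.14 × 13.2 = 14815 J
Total: 20695 + 90005 + 14815 = 125515 J = 126 kJ

q = 126 kJ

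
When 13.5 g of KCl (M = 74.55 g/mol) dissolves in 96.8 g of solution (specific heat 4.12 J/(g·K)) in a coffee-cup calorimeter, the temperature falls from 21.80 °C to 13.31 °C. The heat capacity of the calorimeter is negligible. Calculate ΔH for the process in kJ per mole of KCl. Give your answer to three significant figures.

|ΔT| = |13.31 − 21.80| = 8.49 °C
|q_surr| = (96.8 × 4.12) × 8.49 = 398.816 × 8.49 = 3386 J
n(KCl) = 13.5 / 74.55 = 0.1811 mol
Temperature fell, so q_rxn = +|q_surr| = 3.386 kJ
ΔH = q_rxn / n = 18.70 kJ/mol

ΔH = 18.7 kJ/mol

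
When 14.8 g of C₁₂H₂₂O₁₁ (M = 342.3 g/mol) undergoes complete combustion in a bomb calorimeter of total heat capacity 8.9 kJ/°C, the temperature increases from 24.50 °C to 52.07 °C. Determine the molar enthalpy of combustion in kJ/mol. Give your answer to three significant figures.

ΔT = 52.07 − 24.50 = 27.57 °C
q_cal = C_cal × ΔT = 8.9 × 27.57 = 245.373 kJ
n = 14.8 / 342.3 = 0.043237 mol
q_rxn = −q_cal = -245.373 kJ
ΔH = -245.373 / 0.043237 = -5675 kJ/mol

ΔH = -5680 kJ/mol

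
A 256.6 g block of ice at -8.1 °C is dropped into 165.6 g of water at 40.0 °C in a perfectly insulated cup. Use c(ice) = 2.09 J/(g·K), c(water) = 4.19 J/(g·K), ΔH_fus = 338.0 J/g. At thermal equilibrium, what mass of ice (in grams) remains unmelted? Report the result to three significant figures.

m_ice remaining = 187 g

Heat to warm all ice to 0 °C: 256.6×2.09×8.1 = 4344.0 J
Heat released by water cooling to 0 °C: 165.6×4.19×40.0 = 27755 J
27755 J < 4344.0 + 256.6×338.0 = 91074.8 J, so not all ice melts; final T = 0 °C.
Heat left for melting: 27755 − 4344.0 = 23411.0 J
Mass melted = 23411.0 / 338.0 = 69.26 g
Ice remaining = 256.6 − 69.26 = 187.34 g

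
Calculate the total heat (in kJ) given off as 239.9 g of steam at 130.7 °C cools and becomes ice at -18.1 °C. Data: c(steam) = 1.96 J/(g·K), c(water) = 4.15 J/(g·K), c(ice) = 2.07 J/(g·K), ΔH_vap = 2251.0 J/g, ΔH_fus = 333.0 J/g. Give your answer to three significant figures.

q1 (cool steam 130.7→100 °C): 239.9 × 1.96 × 30.7 = 14435 J
q2 (condense at 100 °C): 239.9 × 2251.0 = 540015 J
q3 (cool water 100→0 °C): 239.9 × 4.15 × 100.0 = 99559 J
q4 (freeze at 0 °C): 239.9 × 333.0 = 79887 J
q5 (cool ice 0→-18.1 °C): 239.9 × 2.07 × 18.1 = 8988 J
Total: 14435 + 540015 + 99559 + 79887 + 8988 = 742884 J = 743 kJ

q = 743 kJ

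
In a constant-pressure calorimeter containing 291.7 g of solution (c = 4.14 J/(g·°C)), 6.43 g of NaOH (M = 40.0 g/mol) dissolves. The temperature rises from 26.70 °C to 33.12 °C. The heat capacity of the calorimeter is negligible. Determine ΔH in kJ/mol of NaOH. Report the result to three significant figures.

|ΔT| = |33.12 − 26.70| = 6.42 °C
|q_surr| = (291.7 × 4.14) × 6.42 = 1207.638 × 6.42 = 7753 J
n(NaOH) = 6.43 / 40.0 = 0.1608 mol
Temperature rose, so q_rxn = −|q_surr| = -7.753 kJ
ΔH = q_rxn / n = -48.22 kJ/mol

ΔH = -48.2 kJ/mol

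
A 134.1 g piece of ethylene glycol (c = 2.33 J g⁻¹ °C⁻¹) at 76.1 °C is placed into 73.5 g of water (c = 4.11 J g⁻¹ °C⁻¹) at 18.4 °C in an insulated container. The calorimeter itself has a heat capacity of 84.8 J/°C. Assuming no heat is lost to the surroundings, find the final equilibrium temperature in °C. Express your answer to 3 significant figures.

Heat lost by ethylene glycol = heat gained by water + calorimeter.
(134.1)(2.33)(76.1 − T) = [(73.5)(4.11) + 84.8](T − 18.4)
312.453 (76.1 − T) = 386.885 (T − 18.4)
23778 − 312.453 T = 386.885 T − 7118.7
30896.7 = 699.338 T
T = 44.18 °C

T_f = 44.2 °C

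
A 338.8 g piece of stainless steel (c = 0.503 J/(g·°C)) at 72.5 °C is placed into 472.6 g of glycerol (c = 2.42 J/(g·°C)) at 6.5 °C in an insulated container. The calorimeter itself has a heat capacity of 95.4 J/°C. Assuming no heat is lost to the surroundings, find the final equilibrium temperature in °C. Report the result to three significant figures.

T_f = 14.5 °C

Heat lost by stainless steel = heat gained by glycerol + calorimeter.
(338.8)(0.503)(72.5 − T) = [(472.6)(2.42) + 95.4](T − 6.5)
170.4164 (72.5 − T) = 1239.092 (T − 6.5)
12355 − 170.4164 T = 1239.092 T − 8054.1
20409.1 = 1409.5084 T
T = 14.48 °C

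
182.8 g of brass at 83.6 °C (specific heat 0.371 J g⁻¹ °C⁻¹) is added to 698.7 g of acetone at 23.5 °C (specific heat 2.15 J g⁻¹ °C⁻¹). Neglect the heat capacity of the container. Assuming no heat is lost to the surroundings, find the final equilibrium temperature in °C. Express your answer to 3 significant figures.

T_f = 26.1 °C

Heat lost by brass = heat gained by acetone.
(182.8)(0.371)(83.6 − T) = (698.7)(2.15)(T − 23.5)
67.8188 (83.6 − T) = 1502.205 (T − 23.5)
5669.7 − 67.8188 T = 1502.205 T − 35302
40971.7 = 1570.0238 T
T = 26.10 °C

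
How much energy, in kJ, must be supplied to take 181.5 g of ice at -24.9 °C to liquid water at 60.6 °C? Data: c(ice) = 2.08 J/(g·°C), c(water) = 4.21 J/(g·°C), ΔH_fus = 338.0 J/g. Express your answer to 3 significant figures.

q = 117 kJ

q1 (heat ice -24.9→0.0 °C): 181.5 × 2.08 × 24.9 = 9400 J
q2 (melt at 0 °C): 181.5 × 338.0 = 61347 J
q3 (heat water 0.0→60.6 °C): 181.5 × 4.21 × 60.6 = 46305 J
Total: 9400 + 61347 + 46305 = 117052 J = 117 kJ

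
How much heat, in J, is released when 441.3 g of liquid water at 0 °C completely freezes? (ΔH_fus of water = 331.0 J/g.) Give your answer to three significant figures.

q = m × ΔH_fus = 441.3 × 331.0 = 146100 J

q = 146000 J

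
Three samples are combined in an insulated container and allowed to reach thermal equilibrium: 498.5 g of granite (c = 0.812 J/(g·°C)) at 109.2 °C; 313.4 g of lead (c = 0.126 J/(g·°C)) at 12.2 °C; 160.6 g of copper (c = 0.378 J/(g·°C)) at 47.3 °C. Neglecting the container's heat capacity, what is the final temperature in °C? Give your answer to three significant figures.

Σ mᵢcᵢ(T − Tᵢ) = 0  ⇒  T = Σ mᵢcᵢTᵢ / Σ mᵢcᵢ
Σ mᵢcᵢ = 498.5×0.812 + 313.4×0.126 + 160.6×0.378 = 504.9772
Σ mᵢcᵢTᵢ = 404.782×109.2 + 39.4884×12.2 + 60.7068×47.3 = 47555
T = 47555 / 504.9772 = 94.17 °C

T_f = 94.2 °C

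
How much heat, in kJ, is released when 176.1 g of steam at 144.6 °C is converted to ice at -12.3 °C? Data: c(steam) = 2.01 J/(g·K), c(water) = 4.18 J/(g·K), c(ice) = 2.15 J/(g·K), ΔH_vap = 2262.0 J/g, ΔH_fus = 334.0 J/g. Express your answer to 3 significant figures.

q = 551 kJ

q1 (cool steam 144.6→100 °C): 176.1 × 2.01 × 44.6 = 15787 J
q2 (condense at 100 °C): 176.1 × 2262.0 = 398338 J
q3 (cool water 100→0 °C): 176.1 × 4.18 × 100.0 = 73610 J
q4 (freeze at 0 °C): 176.1 × 334.0 = 58817 J
q5 (cool ice 0→-12.3 °C): 176.1 × 2.15 × 12.3 = 4657 J
Total: 15787 + 398338 + 73610 + 58817 + 4657 = 551209 J = 551 kJ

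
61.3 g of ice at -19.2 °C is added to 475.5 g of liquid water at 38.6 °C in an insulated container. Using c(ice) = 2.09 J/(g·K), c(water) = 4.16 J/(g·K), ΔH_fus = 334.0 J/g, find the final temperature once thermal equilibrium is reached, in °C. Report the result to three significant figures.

T_f = 23.9 °C

Heat to bring ice to 0 °C and melt it: q₁ = 61.3×2.09×19.2 + 61.3×334.0 = 22934 J
Heat the water can supply cooling to 0 °C: 475.5×4.16×38.6 = 76353.9 J > q₁, so all ice melts.
Energy balance: 475.5×4.16×(38.6 − T) = 22934 + 61.3×4.16×(T − 0)
1978.08(38.6 − T) = 22934 + 255.008 T
76353.9 − 22934 = 2233.088 T
T = 53419.9 / 2233.088 = 23.92 °C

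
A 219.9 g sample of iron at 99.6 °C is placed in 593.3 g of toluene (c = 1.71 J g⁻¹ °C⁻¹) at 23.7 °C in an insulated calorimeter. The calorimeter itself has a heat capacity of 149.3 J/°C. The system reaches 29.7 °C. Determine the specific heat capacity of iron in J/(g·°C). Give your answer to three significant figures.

c = 0.454 J/(g·°C)

q_gained = (593.3 × 1.71 + 149.3) × (29.7 − 23.7) = 6983 J
q_lost = 219.9 × c × (99.6 − 29.7) = 15371.01 c
Set equal: c = 6983 / 15371.01 = 0.454 J/(g·°C)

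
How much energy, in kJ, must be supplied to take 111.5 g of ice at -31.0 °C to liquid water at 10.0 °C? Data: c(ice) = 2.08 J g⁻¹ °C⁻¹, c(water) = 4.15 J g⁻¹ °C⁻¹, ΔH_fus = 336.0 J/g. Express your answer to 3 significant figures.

q1 (heat ice -31.0→0.0 °C): 111.5 × 2.08 × 31.0 = 7190 J
q2 (melt at 0 °C): 111.5 × 336.0 = 37464 J
q3 (heat water 0.0→10.0 °C): 111.5 × 4.15 × 10.0 = 4627 J
Total: 7190 + 37464 + 4627 = 49281 J = 49.3 kJ

q = 49.3 kJ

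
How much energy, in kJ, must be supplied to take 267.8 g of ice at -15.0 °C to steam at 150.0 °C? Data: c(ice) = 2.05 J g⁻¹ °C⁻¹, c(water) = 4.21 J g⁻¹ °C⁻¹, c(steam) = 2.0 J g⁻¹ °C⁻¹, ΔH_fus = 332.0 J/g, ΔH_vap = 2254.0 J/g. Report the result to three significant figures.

q1 (heat ice -15.0→0.0 °C): 267.8 × 2.05 × 15.0 = 8235 J
q2 (melt at 0 °C): 267.8 × 332.0 = 88910 J
q3 (heat water 0.0→100.0 °C): 267.8 × 4.21 × 100.0 = 112744 J
q4 (vaporize at 100 °C): 267.8 × 2254.0 = 603621 J
q5 (heat steam 100.0→150.0 °C): 267.8 × 2.0 × 50.0 = 26780 J
Total: 8235 + 88910 + 112744 + 603621 + 26780 = 840290 J = 840 kJ

q = 840 kJ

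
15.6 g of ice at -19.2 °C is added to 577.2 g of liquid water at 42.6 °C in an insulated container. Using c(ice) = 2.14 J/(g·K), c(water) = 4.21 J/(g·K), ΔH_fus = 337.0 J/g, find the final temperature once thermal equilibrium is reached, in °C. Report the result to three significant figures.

T_f = 39.1 °C

Heat to bring ice to 0 °C and melt it: q₁ = 15.6×2.14×19.2 + 15.6×337.0 = 5898.2 J
Heat the water can supply cooling to 0 °C: 577.2×4.21×42.6 = 103519 J > q₁, so all ice melts.
Energy balance: 577.2×4.21×(42.6 − T) = 5898.2 + 15.6×4.21×(T − 0)
2430.012(42.6 − T) = 5898.2 + 65.676 T
103519 − 5898.2 = 2495.688 T
T = 97620.8 / 2495.688 = 39.12 °C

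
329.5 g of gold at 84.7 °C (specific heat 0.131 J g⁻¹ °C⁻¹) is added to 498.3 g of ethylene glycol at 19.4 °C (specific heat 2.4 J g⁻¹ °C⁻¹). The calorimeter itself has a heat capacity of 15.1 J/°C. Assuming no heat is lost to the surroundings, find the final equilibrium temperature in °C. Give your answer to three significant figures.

Heat lost by gold = heat gained by ethylene glycol + calorimeter.
(329.5)(0.131)(84.7 − T) = [(498.3)(2.4) + 15.1](T − 19.4)
43.1645 (84.7 − T) = 1211.02 (T − 19.4)
3656.0 − 43.1645 T = 1211.02 T − 23494
27150.0 = 1254.1845 T
T = 21.648 °C

T_f = 21.6 °C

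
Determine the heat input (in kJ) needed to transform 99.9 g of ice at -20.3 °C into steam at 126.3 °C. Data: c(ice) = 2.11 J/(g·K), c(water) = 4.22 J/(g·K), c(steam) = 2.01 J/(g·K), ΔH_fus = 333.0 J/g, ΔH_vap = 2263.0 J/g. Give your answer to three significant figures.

q = 311 kJ

q1 (heat ice -20.3→0.0 °C): 99.9 × 2.11 × 20.3 = 4279 J
q2 (melt at 0 °C): 99.9 × 333.0 = 33267 J
q3 (heat water 0.0→100.0 °C): 99.9 × 4.22 × 100.0 = 42158 J
q4 (vaporize at 100 °C): 99.9 × 2263.0 = 226074 J
q5 (heat steam 100.0→126.3 °C): 99.9 × 2.01 × 26.3 = 5281 J
Total: 4279 + 33267 + 42158 + 226074 + 5281 = 311059 J = 311 kJ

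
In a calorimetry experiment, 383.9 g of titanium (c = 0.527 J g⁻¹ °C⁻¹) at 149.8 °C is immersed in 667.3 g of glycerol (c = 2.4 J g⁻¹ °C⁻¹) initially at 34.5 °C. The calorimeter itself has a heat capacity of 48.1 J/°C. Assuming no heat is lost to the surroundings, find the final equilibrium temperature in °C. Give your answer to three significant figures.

Heat lost by titanium = heat gained by glycerol + calorimeter.
(383.9)(0.527)(149.8 − T) = [(667.3)(2.4) + 48.1](T − 34.5)
202.3153 (149.8 − T) = 1649.62 (T − 34.5)
30307 − 202.3153 T = 1649.62 T − 56912
87219 = 1851.9353 T
T = 47.10 °C

T_f = 47.1 °C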